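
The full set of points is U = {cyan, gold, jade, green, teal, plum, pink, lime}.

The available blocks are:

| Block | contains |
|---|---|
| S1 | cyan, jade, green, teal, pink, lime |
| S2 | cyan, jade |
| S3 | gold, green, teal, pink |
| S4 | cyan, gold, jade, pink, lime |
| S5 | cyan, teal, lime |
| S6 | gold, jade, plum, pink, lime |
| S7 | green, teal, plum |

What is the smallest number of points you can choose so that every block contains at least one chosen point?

H = {jade, teal} meets every block (each contains at least one member of H), and |H| = 2.
The blocks S4, S7 are pairwise disjoint, so any hitting set needs a separate point for each — at least 2. Hence 2 is optimal.

2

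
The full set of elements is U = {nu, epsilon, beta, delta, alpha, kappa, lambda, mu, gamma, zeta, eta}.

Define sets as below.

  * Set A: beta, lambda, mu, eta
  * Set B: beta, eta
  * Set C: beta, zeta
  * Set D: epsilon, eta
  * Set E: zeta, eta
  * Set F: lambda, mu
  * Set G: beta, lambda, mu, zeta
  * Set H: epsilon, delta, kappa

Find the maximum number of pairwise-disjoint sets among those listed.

B, F, H are pairwise disjoint (B={beta,eta}; F={lambda,mu}; H={epsilon,delta,kappa}).
Every remaining set overlaps one of these, and no 4 of the listed sets are pairwise disjoint, so 3 is the maximum.

3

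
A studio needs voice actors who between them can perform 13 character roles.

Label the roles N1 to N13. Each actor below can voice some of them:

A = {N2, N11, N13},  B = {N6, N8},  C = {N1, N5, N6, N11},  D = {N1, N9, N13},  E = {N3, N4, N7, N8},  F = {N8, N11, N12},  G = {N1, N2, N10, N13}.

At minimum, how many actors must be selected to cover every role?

Take {C, D, E, F, G}. Their union is {N1, N2, N3, N4, N5, N6, N7, N8, N9, N10, N11, N12, N13}, which is all 13 roles.
No 4 of the 7 actors cover everything (all 35 combinations miss at least one role), so 5 is optimal.

5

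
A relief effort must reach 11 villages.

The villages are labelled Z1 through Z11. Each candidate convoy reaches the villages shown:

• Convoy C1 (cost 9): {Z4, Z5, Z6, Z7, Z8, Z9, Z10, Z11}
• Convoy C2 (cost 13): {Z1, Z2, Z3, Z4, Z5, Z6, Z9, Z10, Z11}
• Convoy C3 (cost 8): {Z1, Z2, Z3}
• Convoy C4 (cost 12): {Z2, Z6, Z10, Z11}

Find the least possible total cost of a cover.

C1, C3 together cover every village (C1 ∪ C3 = {Z1, Z2, Z3, Z4, Z5, Z6, Z7, Z8, Z9, Z10, Z11}); total cost 9 + 8 = 17.
No covering selection has total cost below 17.

17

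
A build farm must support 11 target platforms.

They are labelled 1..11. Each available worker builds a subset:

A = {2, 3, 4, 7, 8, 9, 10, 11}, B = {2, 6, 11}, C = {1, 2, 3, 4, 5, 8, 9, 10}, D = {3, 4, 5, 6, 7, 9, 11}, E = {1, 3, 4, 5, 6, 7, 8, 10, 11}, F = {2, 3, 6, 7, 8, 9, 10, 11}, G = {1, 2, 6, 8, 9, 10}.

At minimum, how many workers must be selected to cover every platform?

2

C and E together: C ∪ E = {1, 2, 3, 4, 5, 6, 7, 8, 9, 10, 11} — every platform is covered.
No single worker has all 11 platforms (the largest, E, has 9), so 2 is optimal.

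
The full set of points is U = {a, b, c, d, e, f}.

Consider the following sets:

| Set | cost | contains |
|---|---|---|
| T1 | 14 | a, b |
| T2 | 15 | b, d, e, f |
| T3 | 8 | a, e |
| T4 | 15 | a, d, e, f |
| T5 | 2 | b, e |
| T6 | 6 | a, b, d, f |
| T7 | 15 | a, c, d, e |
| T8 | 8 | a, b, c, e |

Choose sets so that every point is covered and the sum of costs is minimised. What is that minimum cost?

14

T6, T8 together cover every point (T6 ∪ T8 = {a, b, c, d, e, f}); total cost 6 + 8 = 14.
The greedy pick T5, T6, T8 costs 16; no covering selection beats 14.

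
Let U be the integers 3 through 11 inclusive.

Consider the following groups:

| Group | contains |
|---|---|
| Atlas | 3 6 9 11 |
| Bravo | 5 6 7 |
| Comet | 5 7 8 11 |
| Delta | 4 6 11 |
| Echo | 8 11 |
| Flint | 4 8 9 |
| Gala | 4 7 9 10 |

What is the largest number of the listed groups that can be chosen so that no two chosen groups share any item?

Echo, Gala are pairwise disjoint (Echo={8,11}; Gala={4,7,9,10}).
Every remaining group overlaps one of these, and no 3 of the listed groups are pairwise disjoint, so 2 is the maximum.

2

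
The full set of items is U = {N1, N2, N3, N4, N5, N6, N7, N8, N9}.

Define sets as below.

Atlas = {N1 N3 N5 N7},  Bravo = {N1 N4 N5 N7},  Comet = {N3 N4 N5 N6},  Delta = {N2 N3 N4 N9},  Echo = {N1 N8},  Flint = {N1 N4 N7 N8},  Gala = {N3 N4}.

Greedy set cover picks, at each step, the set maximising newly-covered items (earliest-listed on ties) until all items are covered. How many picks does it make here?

4

Greedy: pick Atlas (covers 4 new) → pick Delta (covers 3 new) → pick Comet (covers 1 new) → pick Echo (covers 1 new). Total picks: 4.
(The true minimum cover uses only 3 sets, so greedy is not optimal here.)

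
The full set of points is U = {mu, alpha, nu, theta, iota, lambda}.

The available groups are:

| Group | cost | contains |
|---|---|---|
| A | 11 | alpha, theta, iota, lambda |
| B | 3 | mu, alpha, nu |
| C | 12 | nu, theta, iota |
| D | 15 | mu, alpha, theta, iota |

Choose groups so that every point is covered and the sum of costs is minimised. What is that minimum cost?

A, B together cover every point (A ∪ B = {mu, alpha, nu, theta, iota, lambda}); total cost 11 + 3 = 14.
No covering selection has total cost below 14.

14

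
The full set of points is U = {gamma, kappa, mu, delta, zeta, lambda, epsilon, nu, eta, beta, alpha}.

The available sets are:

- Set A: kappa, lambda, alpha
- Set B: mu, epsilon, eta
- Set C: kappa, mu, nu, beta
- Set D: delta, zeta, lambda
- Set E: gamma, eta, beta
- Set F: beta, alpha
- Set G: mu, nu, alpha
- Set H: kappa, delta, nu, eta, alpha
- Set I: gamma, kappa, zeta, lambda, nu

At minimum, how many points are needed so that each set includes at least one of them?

4

T = {gamma, mu, zeta, alpha} meets every set (each contains at least one member of T), and |T| = 4.
No choice of 3 points meets every set, so 4 is the minimum.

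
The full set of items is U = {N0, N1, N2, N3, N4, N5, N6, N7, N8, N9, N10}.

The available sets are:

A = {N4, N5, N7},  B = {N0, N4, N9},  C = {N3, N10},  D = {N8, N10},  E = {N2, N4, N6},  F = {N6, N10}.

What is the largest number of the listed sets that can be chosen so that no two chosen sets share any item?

B, D are pairwise disjoint (B={N0,N4,N9}; D={N8,N10}).
Every remaining set overlaps one of these, and no 3 of the listed sets are pairwise disjoint, so 2 is the maximum.

2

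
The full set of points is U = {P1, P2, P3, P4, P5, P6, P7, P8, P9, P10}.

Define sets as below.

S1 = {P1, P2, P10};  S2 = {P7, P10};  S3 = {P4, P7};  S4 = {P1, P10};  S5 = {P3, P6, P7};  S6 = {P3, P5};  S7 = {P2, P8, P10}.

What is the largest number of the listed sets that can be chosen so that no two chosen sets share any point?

S3, S4, S6 are pairwise disjoint (S3={P4,P7}; S4={P1,P10}; S6={P3,P5}).
Every remaining set overlaps one of these, and no 4 of the listed sets are pairwise disjoint, so 3 is the maximum.

3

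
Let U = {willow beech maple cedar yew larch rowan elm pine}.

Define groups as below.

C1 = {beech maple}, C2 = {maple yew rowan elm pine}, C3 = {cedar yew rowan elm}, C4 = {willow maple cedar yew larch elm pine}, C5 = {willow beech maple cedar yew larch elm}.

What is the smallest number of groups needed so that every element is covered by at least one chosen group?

C2 and C5 together: C2 ∪ C5 = {willow, beech, maple, cedar, yew, larch, rowan, elm, pine} — every element is covered.
No single group has all 9 elements (the largest, C4, has 7), so 2 is optimal.

2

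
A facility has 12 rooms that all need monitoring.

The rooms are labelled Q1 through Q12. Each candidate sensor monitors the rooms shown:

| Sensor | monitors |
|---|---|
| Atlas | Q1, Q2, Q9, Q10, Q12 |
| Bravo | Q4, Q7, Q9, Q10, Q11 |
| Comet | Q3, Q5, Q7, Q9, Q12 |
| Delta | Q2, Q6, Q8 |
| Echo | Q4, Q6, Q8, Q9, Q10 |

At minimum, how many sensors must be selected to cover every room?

4

Take {Atlas, Bravo, Comet, Delta}. Their union is {Q1, Q2, Q3, Q4, Q5, Q6, Q7, Q8, Q9, Q10, Q11, Q12}, which is all 12 rooms.
Only Atlas contains Q1, so Atlas is forced; the remaining 7 rooms need at least 3 more sensors (each remaining sensor adds at most 3) — so at least 4 sensors are needed, and 4 is optimal.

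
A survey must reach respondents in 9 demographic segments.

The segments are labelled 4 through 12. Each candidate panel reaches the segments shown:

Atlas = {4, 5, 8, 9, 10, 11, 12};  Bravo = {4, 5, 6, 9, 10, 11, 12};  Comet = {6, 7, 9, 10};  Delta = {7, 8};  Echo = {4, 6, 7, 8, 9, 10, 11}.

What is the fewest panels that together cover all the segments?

Atlas and Echo together: Atlas ∪ Echo = {4, 5, 6, 7, 8, 9, 10, 11, 12} — every segment is covered.
No single panel has all 9 segments (the largest, Atlas, has 7), so 2 is optimal.

2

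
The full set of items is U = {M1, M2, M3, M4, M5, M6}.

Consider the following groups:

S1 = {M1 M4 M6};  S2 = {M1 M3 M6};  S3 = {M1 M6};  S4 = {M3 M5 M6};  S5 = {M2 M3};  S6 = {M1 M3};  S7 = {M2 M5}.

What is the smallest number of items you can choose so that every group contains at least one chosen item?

3

Take H = {M1, M2, M5}. Each listed group contains at least one of these, so H is a hitting set of size 3.
No choice of 2 items meets every group, so 3 is the minimum.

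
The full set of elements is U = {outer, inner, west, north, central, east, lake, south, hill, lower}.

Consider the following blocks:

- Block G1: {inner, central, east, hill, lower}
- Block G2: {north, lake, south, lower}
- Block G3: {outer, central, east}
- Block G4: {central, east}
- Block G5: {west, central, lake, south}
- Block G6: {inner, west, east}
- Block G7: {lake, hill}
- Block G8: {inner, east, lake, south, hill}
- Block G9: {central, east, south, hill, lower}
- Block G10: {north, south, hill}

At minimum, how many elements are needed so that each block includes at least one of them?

3

The 3 elements {east, lake, south} hit every block.
No choice of 2 elements meets every block, so 3 is the minimum.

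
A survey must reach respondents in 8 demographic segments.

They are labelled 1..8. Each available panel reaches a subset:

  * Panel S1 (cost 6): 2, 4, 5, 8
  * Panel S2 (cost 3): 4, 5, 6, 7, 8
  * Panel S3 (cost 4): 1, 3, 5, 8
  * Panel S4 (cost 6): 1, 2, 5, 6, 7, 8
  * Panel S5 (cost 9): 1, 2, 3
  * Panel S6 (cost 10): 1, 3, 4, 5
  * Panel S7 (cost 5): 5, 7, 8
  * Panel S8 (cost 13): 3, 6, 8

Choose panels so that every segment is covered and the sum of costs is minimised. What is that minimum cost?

S2, S5 together cover every segment (S2 ∪ S5 = {1, 2, 3, 4, 5, 6, 7, 8}); total cost 3 + 9 = 12.
The greedy pick S2, S3, S1 costs 13; no covering selection beats 12.

12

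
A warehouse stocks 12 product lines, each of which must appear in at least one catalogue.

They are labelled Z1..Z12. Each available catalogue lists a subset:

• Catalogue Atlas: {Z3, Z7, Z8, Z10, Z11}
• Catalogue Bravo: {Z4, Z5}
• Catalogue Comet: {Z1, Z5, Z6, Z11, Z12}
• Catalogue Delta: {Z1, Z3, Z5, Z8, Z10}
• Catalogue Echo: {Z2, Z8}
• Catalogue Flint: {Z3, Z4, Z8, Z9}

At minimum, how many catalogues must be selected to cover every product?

4

Atlas and Comet and Echo and Flint together: Atlas ∪ Comet ∪ Echo ∪ Flint = {Z1, Z2, Z3, Z4, Z5, Z6, Z7, Z8, Z9, Z10, Z11, Z12} — every product is covered.
No 3 of the 6 catalogues cover everything (all 20 combinations miss at least one product), so 4 is optimal.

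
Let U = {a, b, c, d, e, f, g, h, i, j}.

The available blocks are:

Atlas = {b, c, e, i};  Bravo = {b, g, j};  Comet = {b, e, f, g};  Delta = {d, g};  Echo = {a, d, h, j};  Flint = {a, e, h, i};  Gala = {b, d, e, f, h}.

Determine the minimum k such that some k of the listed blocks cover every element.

Take {Atlas, Comet, Echo}. Their union is {a, b, c, d, e, f, g, h, i, j}, which is all 10 elements.
Only Atlas contains c, so Atlas is forced; the remaining 6 elements need at least 2 more blocks (each remaining block adds at most 4) — so at least 3 blocks are needed, and 3 is optimal.

3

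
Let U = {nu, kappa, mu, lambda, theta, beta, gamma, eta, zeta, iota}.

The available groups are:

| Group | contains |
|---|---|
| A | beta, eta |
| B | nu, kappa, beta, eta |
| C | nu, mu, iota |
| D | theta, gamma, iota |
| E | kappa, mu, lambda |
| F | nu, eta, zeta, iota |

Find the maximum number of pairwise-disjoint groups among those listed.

A, D, E are pairwise disjoint (A={beta,eta}; D={theta,gamma,iota}; E={kappa,mu,lambda}).
Every remaining group overlaps one of these, and no 4 of the listed groups are pairwise disjoint, so 3 is the maximum.

3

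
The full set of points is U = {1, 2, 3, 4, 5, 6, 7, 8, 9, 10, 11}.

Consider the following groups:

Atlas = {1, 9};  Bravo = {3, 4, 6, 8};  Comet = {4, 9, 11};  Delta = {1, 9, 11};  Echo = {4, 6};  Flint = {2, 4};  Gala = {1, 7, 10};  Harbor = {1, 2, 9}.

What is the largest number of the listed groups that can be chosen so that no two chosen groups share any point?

Atlas, Bravo are pairwise disjoint (Atlas={1,9}; Bravo={3,4,6,8}).
Every remaining group overlaps one of these, and no 3 of the listed groups are pairwise disjoint, so 2 is the maximum.

2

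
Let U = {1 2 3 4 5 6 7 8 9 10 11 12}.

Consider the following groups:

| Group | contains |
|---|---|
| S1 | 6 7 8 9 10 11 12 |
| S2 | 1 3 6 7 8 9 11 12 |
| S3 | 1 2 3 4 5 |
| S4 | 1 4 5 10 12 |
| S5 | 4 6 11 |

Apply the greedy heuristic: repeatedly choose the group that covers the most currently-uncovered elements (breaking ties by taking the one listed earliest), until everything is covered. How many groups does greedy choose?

Greedy: pick S2 (covers 8 new) → pick S3 (covers 3 new) → pick S1 (covers 1 new). Total picks: 3.
(The true minimum cover uses only 2 groups, so greedy is not optimal here.)

3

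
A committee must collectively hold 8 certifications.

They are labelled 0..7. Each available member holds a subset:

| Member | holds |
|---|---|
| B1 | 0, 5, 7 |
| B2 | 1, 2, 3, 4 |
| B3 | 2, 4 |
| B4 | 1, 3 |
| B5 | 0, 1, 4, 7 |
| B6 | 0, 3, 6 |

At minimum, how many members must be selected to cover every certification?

3

Take {B1, B2, B6}. Their union is {0, 1, 2, 3, 4, 5, 6, 7}, which is all 8 certifications.
Only B1 contains 5, so B1 is forced; the remaining 5 certifications need at least 2 more members (each remaining member adds at most 4) — so at least 3 members are needed, and 3 is optimal.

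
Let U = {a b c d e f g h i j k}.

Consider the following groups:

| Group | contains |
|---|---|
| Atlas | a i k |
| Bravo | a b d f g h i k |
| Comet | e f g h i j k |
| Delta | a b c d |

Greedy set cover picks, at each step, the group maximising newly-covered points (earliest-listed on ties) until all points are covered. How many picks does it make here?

Greedy: pick Bravo (covers 8 new) → pick Comet (covers 2 new) → pick Delta (covers 1 new). Total picks: 3.
(The true minimum cover uses only 2 groups, so greedy is not optimal here.)

3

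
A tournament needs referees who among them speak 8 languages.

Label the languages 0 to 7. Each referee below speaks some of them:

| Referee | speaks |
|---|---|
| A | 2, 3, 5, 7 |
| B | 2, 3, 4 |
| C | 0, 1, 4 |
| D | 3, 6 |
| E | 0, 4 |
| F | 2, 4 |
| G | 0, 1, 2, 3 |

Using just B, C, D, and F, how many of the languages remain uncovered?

Union of B, C, D, F = {0, 1, 2, 3, 4, 6}.
Not covered: 5, 7 — 2 languages.

2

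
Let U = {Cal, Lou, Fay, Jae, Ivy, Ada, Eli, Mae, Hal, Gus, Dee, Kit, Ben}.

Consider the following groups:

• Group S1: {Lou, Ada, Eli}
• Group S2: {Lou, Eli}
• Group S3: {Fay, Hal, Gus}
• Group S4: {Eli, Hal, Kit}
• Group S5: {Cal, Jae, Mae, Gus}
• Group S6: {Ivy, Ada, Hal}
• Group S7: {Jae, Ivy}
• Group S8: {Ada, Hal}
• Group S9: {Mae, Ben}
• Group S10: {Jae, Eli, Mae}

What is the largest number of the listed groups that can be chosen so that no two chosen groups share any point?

4

S2, S7, S8, S9 are pairwise disjoint (S2={Lou,Eli}; S7={Jae,Ivy}; S8={Ada,Hal}; S9={Mae,Ben}).
Every remaining group overlaps one of these, and no 5 of the listed groups are pairwise disjoint, so 4 is the maximum.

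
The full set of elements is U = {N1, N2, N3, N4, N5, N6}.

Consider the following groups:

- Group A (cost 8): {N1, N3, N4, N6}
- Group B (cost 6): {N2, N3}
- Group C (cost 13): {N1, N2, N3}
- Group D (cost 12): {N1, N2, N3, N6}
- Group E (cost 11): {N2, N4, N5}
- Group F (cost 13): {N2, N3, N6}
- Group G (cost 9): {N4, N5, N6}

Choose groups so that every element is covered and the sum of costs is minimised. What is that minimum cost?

19

A, E together cover every element (A ∪ E = {N1, N2, N3, N4, N5, N6}); total cost 8 + 11 = 19.
No covering selection has total cost below 19.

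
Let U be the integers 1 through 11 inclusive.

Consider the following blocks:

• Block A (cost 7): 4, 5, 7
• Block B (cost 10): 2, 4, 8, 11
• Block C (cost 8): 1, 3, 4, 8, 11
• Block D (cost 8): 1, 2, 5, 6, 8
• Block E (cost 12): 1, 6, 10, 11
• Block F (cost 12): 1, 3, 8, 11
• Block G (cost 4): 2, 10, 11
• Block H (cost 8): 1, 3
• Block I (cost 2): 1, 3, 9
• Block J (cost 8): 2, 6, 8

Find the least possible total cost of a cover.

21

A, G, I, J together cover every point (A ∪ G ∪ I ∪ J = {1, 2, 3, 4, 5, 6, 7, 8, 9, 10, 11}); total cost 7 + 4 + 2 + 8 = 21.
No covering selection has total cost below 21.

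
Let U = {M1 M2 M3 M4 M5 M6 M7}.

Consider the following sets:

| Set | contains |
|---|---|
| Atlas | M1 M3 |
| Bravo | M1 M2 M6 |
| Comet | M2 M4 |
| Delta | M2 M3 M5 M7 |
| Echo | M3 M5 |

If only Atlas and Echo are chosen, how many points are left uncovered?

4

Union of Atlas, Echo = {M1, M3, M5}.
Not covered: M2, M4, M6, M7 — 4 points.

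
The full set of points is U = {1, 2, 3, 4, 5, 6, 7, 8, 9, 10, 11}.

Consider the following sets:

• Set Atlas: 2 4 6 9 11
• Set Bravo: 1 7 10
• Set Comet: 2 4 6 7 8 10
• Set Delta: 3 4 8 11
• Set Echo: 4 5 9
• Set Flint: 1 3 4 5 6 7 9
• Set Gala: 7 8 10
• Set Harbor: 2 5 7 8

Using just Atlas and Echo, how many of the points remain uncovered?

5

Union of Atlas, Echo = {2, 4, 5, 6, 9, 11}.
Not covered: 1, 3, 7, 8, 10 — 5 points.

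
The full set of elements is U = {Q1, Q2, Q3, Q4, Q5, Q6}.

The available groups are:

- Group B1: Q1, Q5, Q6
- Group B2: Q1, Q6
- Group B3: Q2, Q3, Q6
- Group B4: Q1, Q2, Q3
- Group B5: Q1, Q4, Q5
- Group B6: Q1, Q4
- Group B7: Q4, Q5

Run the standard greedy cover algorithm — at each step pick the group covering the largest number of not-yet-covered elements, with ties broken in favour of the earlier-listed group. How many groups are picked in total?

Greedy: pick B1 (covers 3 new) → pick B3 (covers 2 new) → pick B5 (covers 1 new). Total picks: 3.
(The true minimum cover uses only 2 groups, so greedy is not optimal here.)

3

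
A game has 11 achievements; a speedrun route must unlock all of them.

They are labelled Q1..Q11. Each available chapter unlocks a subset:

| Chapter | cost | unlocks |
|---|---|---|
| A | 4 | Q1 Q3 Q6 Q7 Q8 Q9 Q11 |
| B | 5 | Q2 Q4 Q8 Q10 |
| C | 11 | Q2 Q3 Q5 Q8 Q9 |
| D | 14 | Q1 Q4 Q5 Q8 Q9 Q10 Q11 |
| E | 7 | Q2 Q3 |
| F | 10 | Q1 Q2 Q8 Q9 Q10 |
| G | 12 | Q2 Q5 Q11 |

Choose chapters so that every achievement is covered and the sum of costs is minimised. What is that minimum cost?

A, B, C together cover every achievement (A ∪ B ∪ C = {Q1, Q2, Q3, Q4, Q5, Q6, Q7, Q8, Q9, Q10, Q11}); total cost 4 + 5 + 11 = 20.
No covering selection has total cost below 20.

20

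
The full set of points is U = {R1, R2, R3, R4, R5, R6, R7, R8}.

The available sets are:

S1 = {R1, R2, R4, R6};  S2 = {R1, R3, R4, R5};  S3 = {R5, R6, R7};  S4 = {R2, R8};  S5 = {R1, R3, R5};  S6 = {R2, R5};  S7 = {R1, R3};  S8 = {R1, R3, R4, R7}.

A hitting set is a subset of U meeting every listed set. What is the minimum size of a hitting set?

3

Take H = {R1, R5, R8}. Each listed set contains at least one of these, so H is a hitting set of size 3.
The sets S3, S4, S7 are pairwise disjoint, so any hitting set needs a separate point for each — at least 3. Hence 3 is optimal.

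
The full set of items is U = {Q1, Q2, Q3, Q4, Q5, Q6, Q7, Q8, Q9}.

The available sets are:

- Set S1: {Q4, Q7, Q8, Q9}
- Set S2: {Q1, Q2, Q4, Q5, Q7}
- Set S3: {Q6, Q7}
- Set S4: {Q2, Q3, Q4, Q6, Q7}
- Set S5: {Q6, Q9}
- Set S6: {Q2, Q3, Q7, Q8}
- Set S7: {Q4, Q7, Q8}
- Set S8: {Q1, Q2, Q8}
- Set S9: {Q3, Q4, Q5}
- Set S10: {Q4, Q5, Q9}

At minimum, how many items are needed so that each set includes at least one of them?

The 3 items {Q2, Q4, Q6} hit every set.
The sets S3, S8, S9 are pairwise disjoint, so any hitting set needs a separate item for each — at least 3. Hence 3 is optimal.

3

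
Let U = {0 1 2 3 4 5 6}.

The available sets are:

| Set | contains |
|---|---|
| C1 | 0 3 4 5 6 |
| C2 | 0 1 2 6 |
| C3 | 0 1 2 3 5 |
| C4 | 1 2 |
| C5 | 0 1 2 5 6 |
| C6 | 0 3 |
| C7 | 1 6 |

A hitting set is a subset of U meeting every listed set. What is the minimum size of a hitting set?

2

H = {0, 1} meets every set (each contains at least one member of H), and |H| = 2.
The sets C6, C7 are pairwise disjoint, so any hitting set needs a separate item for each — at least 2. Hence 2 is optimal.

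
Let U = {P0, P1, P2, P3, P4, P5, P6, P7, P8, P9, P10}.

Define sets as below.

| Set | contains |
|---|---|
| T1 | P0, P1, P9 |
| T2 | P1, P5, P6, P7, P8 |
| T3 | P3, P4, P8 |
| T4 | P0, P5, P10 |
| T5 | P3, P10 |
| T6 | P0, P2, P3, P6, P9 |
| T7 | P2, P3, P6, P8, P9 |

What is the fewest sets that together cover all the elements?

4

Take {T2, T3, T4, T7}. Their union is {P0, P1, P2, P3, P4, P5, P6, P7, P8, P9, P10}, which is all 11 elements.
No 3 of the 7 sets cover everything (all 35 combinations miss at least one element), so 4 is optimal.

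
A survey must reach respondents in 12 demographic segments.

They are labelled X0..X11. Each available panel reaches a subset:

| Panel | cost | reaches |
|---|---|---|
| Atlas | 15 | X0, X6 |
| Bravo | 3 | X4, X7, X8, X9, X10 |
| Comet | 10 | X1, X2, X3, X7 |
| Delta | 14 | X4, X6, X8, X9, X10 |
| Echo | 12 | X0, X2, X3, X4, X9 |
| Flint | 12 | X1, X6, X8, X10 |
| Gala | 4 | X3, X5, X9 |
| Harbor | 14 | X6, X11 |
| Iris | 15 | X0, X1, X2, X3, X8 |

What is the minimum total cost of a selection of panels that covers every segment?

Bravo, Gala, Harbor, Iris together cover every segment (Bravo ∪ Gala ∪ Harbor ∪ Iris = {X0, X1, X2, X3, X4, X5, X6, X7, X8, X9, X10, X11}); total cost 3 + 4 + 14 + 15 = 36.
The greedy pick Bravo, Gala, Comet, Harbor, Echo costs 43; no covering selection beats 36.

36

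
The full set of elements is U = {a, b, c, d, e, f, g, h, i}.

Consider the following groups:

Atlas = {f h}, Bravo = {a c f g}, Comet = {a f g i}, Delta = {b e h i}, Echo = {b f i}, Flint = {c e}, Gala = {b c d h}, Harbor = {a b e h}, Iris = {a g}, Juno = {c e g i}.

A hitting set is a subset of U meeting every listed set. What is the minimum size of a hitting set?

Take T = {a, b, c, f}. Each listed group contains at least one of these, so T is a hitting set of size 4.
No choice of 3 elements meets every group, so 4 is the minimum.

4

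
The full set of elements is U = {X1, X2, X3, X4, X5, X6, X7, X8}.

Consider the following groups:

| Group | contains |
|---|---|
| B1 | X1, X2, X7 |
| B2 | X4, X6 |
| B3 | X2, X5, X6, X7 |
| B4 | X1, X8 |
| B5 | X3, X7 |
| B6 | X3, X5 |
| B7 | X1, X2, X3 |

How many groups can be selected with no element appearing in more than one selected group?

B1, B2, B6 are pairwise disjoint (B1={X1,X2,X7}; B2={X4,X6}; B6={X3,X5}).
Every remaining group overlaps one of these, and no 4 of the listed groups are pairwise disjoint, so 3 is the maximum.

3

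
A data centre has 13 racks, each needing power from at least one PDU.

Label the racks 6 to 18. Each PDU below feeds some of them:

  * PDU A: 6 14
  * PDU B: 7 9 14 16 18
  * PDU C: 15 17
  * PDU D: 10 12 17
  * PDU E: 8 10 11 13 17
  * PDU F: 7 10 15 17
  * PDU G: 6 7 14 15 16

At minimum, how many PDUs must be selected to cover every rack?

4

B and D and E and G together: B ∪ D ∪ E ∪ G = {6, 7, 8, 9, 10, 11, 12, 13, 14, 15, 16, 17, 18} — every rack is covered.
No 3 of the 7 PDUs cover everything (all 35 combinations miss at least one rack), so 4 is optimal.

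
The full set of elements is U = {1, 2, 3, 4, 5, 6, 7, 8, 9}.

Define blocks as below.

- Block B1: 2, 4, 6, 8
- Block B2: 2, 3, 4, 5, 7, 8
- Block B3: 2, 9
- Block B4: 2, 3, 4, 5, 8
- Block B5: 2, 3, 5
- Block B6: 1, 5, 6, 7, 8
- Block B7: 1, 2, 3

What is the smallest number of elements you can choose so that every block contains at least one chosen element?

The 2 elements {1, 2} hit every block.
The blocks B3, B6 are pairwise disjoint, so any hitting set needs a separate element for each — at least 2. Hence 2 is optimal.

2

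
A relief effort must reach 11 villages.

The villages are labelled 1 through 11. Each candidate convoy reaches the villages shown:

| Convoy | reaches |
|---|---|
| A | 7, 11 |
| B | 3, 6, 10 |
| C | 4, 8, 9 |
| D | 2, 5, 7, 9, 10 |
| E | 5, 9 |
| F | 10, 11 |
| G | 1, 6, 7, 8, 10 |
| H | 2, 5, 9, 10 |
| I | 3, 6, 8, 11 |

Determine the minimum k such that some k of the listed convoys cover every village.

4

Take {C, G, H, I}. Their union is {1, 2, 3, 4, 5, 6, 7, 8, 9, 10, 11}, which is all 11 villages.
No 3 of the 9 convoys cover everything (all 84 combinations miss at least one village), so 4 is optimal.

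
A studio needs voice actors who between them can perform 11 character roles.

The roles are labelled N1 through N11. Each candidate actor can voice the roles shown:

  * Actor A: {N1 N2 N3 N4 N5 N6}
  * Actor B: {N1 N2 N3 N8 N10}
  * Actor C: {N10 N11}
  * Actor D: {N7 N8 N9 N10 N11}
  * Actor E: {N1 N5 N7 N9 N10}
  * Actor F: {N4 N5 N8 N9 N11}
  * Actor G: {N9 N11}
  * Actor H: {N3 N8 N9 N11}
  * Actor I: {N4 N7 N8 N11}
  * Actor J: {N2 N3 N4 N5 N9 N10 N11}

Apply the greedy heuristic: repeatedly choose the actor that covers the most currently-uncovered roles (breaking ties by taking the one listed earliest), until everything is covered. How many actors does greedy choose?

Greedy: pick J (covers 7 new) → pick A (covers 2 new) → pick D (covers 2 new). Total picks: 3.
(The true minimum cover uses only 2 actors, so greedy is not optimal here.)

3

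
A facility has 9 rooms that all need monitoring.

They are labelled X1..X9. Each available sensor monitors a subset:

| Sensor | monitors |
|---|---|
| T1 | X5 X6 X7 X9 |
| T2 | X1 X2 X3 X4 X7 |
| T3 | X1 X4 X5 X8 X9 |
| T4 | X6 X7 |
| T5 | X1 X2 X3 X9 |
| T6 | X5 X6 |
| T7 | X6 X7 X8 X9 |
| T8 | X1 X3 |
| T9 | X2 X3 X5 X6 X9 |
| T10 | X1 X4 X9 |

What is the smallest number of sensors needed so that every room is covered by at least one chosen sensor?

3

Take {T2, T3, T9}. Their union is {X1, X2, X3, X4, X5, X6, X7, X8, X9}, which is all 9 rooms.
No 2 of the 10 sensors cover everything (all 45 combinations miss at least one room), so 3 is optimal.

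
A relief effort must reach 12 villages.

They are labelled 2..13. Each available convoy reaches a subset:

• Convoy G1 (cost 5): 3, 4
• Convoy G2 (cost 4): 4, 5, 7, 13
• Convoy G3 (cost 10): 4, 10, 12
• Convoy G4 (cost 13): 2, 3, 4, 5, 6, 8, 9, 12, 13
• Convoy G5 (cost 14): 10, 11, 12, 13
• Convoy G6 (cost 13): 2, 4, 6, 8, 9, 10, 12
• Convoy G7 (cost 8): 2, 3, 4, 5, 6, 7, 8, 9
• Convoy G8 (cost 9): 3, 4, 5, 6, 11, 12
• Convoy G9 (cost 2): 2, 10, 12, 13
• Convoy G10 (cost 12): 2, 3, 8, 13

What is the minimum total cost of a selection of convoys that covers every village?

G7, G8, G9 together cover every village (G7 ∪ G8 ∪ G9 = {2, 3, 4, 5, 6, 7, 8, 9, 10, 11, 12, 13}); total cost 8 + 9 + 2 = 19.
No covering selection has total cost below 19.

19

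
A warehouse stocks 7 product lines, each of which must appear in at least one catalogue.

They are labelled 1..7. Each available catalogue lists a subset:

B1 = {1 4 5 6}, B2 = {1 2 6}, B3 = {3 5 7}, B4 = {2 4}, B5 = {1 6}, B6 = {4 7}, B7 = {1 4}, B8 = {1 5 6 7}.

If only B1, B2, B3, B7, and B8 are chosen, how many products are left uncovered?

0

Union of B1, B2, B3, B7, B8 = {1, 2, 3, 4, 5, 6, 7} — that's every product, so 0 are uncovered.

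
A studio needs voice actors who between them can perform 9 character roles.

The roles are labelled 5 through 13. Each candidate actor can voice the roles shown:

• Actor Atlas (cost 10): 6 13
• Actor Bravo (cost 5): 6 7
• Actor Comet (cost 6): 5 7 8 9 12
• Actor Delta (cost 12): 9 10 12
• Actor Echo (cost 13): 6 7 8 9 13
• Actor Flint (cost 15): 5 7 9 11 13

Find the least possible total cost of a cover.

Bravo, Comet, Delta, Flint together cover every role (Bravo ∪ Comet ∪ Delta ∪ Flint = {5, 6, 7, 8, 9, 10, 11, 12, 13}); total cost 5 + 6 + 12 + 15 = 38.
The greedy pick Comet, Atlas, Delta, Flint costs 43; no covering selection beats 38.

38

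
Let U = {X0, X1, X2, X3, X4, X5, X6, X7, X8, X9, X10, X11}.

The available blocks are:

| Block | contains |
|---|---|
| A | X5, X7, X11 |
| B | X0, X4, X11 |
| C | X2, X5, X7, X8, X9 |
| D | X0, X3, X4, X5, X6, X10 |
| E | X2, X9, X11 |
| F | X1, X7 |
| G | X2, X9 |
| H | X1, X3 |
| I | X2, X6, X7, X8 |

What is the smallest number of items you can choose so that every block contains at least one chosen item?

The 4 items {X1, X6, X9, X11} hit every block.
No choice of 3 items meets every block, so 4 is the minimum.

4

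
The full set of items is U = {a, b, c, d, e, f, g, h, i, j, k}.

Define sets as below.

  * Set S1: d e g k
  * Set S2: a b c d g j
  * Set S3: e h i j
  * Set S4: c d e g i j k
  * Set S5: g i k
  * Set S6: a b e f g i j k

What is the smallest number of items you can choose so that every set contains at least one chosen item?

T = {g, i} meets every set (each contains at least one member of T), and |T| = 2.
No single item lies in every set, so at least 2 are needed and 2 is optimal.

2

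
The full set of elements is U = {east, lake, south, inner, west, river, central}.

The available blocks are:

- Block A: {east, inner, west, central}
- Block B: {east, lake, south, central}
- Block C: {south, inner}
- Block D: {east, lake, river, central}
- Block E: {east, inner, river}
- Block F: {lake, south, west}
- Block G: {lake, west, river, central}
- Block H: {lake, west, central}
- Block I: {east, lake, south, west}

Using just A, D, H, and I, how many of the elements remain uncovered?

Union of A, D, H, I = {east, lake, south, inner, west, river, central} — that's every element, so 0 are uncovered.

0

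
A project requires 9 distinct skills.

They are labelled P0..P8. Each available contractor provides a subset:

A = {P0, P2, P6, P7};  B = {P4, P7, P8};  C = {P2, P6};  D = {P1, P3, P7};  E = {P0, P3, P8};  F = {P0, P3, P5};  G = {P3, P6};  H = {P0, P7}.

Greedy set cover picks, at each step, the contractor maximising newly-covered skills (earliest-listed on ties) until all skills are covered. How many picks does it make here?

Greedy: pick A (covers 4 new) → pick B (covers 2 new) → pick D (covers 2 new) → pick F (covers 1 new). Total picks: 4.

4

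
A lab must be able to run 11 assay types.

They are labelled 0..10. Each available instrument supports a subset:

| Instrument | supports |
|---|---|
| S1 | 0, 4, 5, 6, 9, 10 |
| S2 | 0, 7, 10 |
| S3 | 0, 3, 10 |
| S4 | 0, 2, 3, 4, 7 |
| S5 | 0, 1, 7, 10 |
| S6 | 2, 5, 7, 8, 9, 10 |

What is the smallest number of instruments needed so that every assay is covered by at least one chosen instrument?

4

Take {S1, S3, S5, S6}. Their union is {0, 1, 2, 3, 4, 5, 6, 7, 8, 9, 10}, which is all 11 assays.
No 3 of the 6 instruments cover everything (all 20 combinations miss at least one assay), so 4 is optimal.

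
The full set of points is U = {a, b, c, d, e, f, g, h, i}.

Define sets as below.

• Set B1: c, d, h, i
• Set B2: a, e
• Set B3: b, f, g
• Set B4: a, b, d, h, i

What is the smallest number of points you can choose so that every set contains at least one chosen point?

3

T = {a, f, h} meets every set (each contains at least one member of T), and |T| = 3.
The sets B1, B2, B3 are pairwise disjoint, so any hitting set needs a separate point for each — at least 3. Hence 3 is optimal.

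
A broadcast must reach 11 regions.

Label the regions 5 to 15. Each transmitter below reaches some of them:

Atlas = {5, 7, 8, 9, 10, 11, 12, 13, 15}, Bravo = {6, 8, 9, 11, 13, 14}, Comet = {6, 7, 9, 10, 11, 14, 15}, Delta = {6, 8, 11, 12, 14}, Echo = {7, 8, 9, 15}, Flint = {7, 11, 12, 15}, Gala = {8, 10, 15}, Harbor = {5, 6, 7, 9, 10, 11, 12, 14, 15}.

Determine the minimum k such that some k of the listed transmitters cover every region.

Atlas and Harbor together: Atlas ∪ Harbor = {5, 6, 7, 8, 9, 10, 11, 12, 13, 14, 15} — every region is covered.
No single transmitter has all 11 regions (the largest, Atlas, has 9), so 2 is optimal.

2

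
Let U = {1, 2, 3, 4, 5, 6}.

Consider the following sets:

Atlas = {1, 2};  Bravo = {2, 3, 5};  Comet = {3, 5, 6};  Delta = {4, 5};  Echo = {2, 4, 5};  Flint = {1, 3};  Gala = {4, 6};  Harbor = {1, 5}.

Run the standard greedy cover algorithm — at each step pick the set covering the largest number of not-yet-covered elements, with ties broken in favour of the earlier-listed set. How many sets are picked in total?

3

Greedy: pick Bravo (covers 3 new) → pick Gala (covers 2 new) → pick Atlas (covers 1 new). Total picks: 3.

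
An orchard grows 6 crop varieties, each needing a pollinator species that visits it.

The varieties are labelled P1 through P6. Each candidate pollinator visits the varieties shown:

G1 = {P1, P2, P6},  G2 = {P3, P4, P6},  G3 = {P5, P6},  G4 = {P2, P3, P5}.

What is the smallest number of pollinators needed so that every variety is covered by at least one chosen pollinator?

G1 and G2 and G3 together: G1 ∪ G2 ∪ G3 = {P1, P2, P3, P4, P5, P6} — every variety is covered.
Only G1 contains P1, so G1 is forced; the remaining 3 varieties need at least 2 more pollinators (each remaining pollinator adds at most 2) — so at least 3 pollinators are needed, and 3 is optimal.

3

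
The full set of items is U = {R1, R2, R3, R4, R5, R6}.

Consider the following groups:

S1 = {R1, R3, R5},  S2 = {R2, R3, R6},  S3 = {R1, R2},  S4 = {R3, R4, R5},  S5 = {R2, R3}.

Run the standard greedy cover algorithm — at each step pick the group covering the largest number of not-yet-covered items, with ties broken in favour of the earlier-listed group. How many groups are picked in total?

3

Greedy: pick S1 (covers 3 new) → pick S2 (covers 2 new) → pick S4 (covers 1 new). Total picks: 3.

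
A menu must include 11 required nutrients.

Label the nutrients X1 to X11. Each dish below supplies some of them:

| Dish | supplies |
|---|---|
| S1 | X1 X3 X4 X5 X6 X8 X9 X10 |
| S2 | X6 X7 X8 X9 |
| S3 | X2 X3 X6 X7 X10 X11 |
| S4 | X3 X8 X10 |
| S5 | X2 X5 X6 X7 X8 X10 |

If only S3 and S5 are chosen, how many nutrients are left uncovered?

Union of S3, S5 = {X2, X3, X5, X6, X7, X8, X10, X11}.
Not covered: X1, X4, X9 — 3 nutrients.

3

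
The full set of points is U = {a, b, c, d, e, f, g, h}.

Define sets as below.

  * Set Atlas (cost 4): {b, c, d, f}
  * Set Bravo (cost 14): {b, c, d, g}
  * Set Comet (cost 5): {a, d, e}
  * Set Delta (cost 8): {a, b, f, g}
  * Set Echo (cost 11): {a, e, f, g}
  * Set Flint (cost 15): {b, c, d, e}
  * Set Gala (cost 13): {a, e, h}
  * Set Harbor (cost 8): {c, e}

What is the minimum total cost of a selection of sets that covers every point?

Atlas, Delta, Gala together cover every point (Atlas ∪ Delta ∪ Gala = {a, b, c, d, e, f, g, h}); total cost 4 + 8 + 13 = 25.
The greedy pick Atlas, Comet, Delta, Gala costs 30; no covering selection beats 25.

25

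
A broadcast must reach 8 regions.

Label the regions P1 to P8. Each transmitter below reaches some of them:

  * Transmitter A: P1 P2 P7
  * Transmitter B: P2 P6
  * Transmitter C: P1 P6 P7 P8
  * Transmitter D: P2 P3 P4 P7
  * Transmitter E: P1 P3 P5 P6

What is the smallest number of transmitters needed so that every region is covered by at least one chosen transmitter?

3

Take {C, D, E}. Their union is {P1, P2, P3, P4, P5, P6, P7, P8}, which is all 8 regions.
Only D contains P4, so D is forced; the remaining 4 regions need at least 2 more transmitters (each remaining transmitter adds at most 3) — so at least 3 transmitters are needed, and 3 is optimal.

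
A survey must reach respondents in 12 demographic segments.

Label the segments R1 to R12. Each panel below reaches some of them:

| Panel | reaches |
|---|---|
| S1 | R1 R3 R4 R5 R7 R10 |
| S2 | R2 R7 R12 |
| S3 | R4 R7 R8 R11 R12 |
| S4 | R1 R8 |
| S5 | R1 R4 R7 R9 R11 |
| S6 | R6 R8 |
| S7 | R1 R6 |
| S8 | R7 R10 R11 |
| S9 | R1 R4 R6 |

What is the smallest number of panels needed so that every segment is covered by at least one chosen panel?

4

S1 and S2 and S5 and S6 together: S1 ∪ S2 ∪ S5 ∪ S6 = {R1, R2, R3, R4, R5, R6, R7, R8, R9, R10, R11, R12} — every segment is covered.
Only S5 contains R9, so S5 is forced; the remaining 7 segments need at least 3 more panels (each remaining panel adds at most 3) — so at least 4 panels are needed, and 4 is optimal.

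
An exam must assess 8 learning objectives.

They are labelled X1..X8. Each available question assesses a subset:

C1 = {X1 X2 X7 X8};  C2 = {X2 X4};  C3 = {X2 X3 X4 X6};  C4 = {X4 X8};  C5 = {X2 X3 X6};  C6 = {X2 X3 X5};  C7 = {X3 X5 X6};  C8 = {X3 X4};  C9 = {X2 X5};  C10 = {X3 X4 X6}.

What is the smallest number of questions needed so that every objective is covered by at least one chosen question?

C1 and C3 and C7 together: C1 ∪ C3 ∪ C7 = {X1, X2, X3, X4, X5, X6, X7, X8} — every objective is covered.
Only C1 contains X1, so C1 is forced; the remaining 4 objectives need at least 2 more questions (each remaining question adds at most 3) — so at least 3 questions are needed, and 3 is optimal.

3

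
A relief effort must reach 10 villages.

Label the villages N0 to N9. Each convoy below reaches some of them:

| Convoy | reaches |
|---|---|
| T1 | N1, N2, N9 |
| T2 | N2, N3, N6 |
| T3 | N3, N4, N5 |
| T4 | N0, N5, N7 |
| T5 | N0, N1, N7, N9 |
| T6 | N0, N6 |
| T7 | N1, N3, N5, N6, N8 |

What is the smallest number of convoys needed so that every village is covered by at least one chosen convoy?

4

Take {T2, T3, T5, T7}. Their union is {N0, N1, N2, N3, N4, N5, N6, N7, N8, N9}, which is all 10 villages.
No 3 of the 7 convoys cover everything (all 35 combinations miss at least one village), so 4 is optimal.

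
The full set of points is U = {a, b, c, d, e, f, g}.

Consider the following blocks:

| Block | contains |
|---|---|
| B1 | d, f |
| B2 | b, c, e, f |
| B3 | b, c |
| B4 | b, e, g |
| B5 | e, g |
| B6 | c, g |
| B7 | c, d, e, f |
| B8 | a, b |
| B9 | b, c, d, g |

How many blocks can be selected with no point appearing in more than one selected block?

3

B1, B6, B8 are pairwise disjoint (B1={d,f}; B6={c,g}; B8={a,b}).
Every remaining block overlaps one of these, and no 4 of the listed blocks are pairwise disjoint, so 3 is the maximum.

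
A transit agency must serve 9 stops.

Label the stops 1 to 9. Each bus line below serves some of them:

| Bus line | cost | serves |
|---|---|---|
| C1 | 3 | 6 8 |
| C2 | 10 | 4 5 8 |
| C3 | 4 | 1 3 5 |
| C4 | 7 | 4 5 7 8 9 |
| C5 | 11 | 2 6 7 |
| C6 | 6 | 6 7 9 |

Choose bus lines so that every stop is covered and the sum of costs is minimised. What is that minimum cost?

22

C3, C4, C5 together cover every stop (C3 ∪ C4 ∪ C5 = {1, 2, 3, 4, 5, 6, 7, 8, 9}); total cost 4 + 7 + 11 = 22.
The greedy pick C3, C1, C4, C5 costs 25; no covering selection beats 22.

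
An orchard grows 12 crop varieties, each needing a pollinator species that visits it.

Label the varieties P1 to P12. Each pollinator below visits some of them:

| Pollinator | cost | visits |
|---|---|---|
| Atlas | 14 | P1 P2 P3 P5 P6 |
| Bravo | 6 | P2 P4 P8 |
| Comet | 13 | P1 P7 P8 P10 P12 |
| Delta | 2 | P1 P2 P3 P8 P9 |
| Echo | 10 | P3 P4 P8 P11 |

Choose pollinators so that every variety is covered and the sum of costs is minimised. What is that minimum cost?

Atlas, Comet, Delta, Echo together cover every variety (Atlas ∪ Comet ∪ Delta ∪ Echo = {P1, P2, P3, P4, P5, P6, P7, P8, P9, P10, P11, P12}); total cost 14 + 13 + 2 + 10 = 39.
No covering selection has total cost below 39.

39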